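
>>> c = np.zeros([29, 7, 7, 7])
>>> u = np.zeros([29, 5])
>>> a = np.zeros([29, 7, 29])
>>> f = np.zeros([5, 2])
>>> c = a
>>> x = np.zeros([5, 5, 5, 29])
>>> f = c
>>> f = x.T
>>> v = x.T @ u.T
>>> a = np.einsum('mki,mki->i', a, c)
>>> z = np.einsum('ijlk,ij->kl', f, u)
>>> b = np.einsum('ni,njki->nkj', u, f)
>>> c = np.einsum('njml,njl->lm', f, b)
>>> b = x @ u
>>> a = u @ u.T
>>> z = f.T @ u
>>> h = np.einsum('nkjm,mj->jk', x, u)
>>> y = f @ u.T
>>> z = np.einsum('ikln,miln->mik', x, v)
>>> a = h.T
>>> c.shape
(5, 5)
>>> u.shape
(29, 5)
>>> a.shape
(5, 5)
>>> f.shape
(29, 5, 5, 5)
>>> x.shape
(5, 5, 5, 29)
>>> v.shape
(29, 5, 5, 29)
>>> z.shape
(29, 5, 5)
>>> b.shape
(5, 5, 5, 5)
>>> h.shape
(5, 5)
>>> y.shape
(29, 5, 5, 29)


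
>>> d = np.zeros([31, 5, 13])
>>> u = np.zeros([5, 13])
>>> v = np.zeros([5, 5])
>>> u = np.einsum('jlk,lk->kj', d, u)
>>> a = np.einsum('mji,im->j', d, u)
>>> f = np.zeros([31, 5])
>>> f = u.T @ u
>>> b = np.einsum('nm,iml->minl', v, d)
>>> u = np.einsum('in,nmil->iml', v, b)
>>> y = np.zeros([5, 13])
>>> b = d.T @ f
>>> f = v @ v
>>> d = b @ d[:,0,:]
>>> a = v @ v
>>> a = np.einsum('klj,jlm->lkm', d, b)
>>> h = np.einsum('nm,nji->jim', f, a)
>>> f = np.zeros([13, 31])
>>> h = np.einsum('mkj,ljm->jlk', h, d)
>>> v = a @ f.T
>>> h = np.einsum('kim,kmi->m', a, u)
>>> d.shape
(13, 5, 13)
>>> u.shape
(5, 31, 13)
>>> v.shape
(5, 13, 13)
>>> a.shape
(5, 13, 31)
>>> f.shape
(13, 31)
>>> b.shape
(13, 5, 31)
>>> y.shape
(5, 13)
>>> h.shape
(31,)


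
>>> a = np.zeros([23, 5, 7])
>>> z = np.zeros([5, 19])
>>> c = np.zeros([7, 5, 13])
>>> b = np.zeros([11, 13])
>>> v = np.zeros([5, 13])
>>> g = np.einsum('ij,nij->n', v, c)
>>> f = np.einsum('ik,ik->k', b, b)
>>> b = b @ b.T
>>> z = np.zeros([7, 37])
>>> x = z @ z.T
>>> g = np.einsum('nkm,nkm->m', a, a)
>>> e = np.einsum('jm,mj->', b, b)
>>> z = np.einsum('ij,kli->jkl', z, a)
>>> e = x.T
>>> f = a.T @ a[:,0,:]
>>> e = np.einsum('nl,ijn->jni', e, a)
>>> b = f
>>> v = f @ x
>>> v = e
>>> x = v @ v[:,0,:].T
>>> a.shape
(23, 5, 7)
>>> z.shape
(37, 23, 5)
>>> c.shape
(7, 5, 13)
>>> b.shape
(7, 5, 7)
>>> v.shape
(5, 7, 23)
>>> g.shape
(7,)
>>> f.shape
(7, 5, 7)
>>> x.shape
(5, 7, 5)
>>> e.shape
(5, 7, 23)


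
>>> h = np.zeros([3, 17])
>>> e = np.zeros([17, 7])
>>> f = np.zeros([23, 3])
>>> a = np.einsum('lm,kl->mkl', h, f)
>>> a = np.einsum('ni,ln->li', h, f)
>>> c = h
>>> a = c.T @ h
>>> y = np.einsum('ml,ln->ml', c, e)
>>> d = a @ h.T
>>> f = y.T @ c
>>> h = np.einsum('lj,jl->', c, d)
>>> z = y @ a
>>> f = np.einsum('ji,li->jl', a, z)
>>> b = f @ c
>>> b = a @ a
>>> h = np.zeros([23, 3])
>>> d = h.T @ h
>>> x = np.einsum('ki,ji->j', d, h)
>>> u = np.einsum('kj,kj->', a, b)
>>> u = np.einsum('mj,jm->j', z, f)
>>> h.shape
(23, 3)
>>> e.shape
(17, 7)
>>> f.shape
(17, 3)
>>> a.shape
(17, 17)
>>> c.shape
(3, 17)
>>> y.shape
(3, 17)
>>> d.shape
(3, 3)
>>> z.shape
(3, 17)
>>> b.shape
(17, 17)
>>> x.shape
(23,)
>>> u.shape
(17,)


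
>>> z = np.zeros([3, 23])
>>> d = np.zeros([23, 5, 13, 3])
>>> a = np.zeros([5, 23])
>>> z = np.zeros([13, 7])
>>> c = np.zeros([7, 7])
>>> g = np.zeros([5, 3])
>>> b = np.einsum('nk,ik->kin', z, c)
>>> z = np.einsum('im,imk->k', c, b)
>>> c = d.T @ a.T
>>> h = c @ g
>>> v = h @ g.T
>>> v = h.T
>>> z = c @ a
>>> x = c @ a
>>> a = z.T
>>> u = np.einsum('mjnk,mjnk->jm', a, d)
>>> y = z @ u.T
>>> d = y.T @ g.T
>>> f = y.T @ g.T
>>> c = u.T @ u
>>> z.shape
(3, 13, 5, 23)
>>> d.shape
(5, 5, 13, 5)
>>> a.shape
(23, 5, 13, 3)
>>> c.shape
(23, 23)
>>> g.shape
(5, 3)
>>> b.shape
(7, 7, 13)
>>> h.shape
(3, 13, 5, 3)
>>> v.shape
(3, 5, 13, 3)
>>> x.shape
(3, 13, 5, 23)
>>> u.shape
(5, 23)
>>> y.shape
(3, 13, 5, 5)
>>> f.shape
(5, 5, 13, 5)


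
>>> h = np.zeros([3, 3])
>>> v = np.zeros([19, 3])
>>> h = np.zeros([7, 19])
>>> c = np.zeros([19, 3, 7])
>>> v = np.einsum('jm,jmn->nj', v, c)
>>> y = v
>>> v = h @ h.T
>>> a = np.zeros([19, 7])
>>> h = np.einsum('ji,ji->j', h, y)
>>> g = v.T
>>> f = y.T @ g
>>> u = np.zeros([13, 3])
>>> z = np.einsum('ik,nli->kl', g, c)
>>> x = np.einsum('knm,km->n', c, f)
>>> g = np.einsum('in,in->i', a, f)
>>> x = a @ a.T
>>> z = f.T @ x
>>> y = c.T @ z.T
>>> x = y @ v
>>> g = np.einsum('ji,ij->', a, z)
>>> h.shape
(7,)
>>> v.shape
(7, 7)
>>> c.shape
(19, 3, 7)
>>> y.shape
(7, 3, 7)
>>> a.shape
(19, 7)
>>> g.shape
()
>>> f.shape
(19, 7)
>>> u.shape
(13, 3)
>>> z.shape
(7, 19)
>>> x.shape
(7, 3, 7)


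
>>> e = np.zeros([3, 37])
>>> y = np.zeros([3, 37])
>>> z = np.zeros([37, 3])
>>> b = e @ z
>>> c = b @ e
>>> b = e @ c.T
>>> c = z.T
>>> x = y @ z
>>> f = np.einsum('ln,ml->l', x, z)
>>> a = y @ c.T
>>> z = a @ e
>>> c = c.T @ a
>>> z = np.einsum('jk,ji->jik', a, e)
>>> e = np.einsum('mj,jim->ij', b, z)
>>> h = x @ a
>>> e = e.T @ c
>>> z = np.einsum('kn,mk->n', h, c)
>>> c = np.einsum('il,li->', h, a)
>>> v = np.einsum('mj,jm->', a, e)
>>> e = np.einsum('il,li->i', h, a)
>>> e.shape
(3,)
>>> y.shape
(3, 37)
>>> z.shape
(3,)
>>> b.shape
(3, 3)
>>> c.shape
()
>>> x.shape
(3, 3)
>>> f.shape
(3,)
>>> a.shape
(3, 3)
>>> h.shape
(3, 3)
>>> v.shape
()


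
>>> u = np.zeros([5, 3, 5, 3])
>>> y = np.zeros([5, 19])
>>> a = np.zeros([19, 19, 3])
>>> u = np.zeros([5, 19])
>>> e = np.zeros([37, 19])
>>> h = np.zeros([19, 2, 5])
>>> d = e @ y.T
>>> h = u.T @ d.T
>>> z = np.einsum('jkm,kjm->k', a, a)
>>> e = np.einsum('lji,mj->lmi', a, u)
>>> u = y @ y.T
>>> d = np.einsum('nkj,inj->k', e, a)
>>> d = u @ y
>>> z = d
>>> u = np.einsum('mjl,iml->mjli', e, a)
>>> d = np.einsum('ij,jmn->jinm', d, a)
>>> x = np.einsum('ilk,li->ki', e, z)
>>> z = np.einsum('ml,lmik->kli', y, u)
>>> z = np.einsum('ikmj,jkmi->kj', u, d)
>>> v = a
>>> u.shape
(19, 5, 3, 19)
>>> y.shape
(5, 19)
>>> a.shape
(19, 19, 3)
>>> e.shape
(19, 5, 3)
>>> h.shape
(19, 37)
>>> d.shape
(19, 5, 3, 19)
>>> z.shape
(5, 19)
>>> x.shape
(3, 19)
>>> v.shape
(19, 19, 3)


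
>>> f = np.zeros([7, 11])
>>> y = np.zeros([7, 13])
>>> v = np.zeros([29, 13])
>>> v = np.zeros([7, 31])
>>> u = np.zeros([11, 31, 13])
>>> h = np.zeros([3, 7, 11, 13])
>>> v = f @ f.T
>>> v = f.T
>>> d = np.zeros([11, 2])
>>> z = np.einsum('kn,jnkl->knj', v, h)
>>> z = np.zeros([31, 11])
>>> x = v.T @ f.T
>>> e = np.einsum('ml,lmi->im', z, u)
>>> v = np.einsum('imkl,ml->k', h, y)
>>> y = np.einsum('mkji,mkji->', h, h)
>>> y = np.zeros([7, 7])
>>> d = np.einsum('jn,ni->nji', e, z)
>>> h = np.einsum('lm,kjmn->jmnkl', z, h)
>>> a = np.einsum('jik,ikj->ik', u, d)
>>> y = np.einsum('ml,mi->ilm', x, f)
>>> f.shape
(7, 11)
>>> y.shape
(11, 7, 7)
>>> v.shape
(11,)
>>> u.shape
(11, 31, 13)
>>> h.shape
(7, 11, 13, 3, 31)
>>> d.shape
(31, 13, 11)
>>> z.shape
(31, 11)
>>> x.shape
(7, 7)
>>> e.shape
(13, 31)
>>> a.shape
(31, 13)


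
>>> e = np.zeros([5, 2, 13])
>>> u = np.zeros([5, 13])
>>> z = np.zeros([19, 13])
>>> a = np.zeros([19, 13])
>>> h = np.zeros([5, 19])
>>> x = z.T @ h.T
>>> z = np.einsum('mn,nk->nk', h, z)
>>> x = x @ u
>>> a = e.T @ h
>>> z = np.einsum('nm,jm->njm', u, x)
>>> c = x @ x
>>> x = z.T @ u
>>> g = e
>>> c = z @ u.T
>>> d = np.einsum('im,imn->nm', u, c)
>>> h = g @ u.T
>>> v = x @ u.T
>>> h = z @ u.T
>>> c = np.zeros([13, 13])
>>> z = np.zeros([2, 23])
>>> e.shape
(5, 2, 13)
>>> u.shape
(5, 13)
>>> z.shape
(2, 23)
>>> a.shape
(13, 2, 19)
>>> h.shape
(5, 13, 5)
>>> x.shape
(13, 13, 13)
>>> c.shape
(13, 13)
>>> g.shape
(5, 2, 13)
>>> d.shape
(5, 13)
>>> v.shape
(13, 13, 5)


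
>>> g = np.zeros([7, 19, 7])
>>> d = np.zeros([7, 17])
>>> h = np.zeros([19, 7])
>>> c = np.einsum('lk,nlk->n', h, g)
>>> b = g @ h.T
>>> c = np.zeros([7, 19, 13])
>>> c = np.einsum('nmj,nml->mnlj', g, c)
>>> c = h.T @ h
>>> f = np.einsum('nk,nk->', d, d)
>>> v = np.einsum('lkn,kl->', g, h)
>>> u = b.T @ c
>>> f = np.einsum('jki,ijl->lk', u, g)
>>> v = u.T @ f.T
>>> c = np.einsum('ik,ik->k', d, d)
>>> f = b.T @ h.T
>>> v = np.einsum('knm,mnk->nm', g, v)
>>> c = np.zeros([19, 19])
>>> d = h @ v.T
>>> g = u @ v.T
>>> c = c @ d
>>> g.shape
(19, 19, 19)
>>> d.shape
(19, 19)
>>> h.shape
(19, 7)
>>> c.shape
(19, 19)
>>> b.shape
(7, 19, 19)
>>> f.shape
(19, 19, 19)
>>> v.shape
(19, 7)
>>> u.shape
(19, 19, 7)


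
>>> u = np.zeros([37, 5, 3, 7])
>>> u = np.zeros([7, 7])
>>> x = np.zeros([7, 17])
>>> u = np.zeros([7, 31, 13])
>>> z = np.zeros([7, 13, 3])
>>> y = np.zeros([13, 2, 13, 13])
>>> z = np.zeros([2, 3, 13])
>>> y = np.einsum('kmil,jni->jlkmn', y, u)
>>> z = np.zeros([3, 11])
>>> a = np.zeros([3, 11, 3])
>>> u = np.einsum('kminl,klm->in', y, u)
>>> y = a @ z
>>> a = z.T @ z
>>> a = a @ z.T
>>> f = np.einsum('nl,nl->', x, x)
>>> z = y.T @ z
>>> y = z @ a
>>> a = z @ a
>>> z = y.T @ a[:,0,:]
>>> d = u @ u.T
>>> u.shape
(13, 2)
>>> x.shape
(7, 17)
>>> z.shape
(3, 11, 3)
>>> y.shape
(11, 11, 3)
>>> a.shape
(11, 11, 3)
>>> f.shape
()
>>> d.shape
(13, 13)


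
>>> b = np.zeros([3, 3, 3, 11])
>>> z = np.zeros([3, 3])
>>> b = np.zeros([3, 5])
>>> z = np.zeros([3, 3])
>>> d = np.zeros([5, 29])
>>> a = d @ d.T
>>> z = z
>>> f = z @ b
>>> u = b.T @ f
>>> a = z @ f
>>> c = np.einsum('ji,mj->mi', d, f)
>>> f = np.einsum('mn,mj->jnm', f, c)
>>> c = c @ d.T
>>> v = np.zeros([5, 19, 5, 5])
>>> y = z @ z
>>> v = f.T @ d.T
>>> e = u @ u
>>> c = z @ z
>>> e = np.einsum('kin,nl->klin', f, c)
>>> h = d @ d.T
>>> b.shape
(3, 5)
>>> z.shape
(3, 3)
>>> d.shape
(5, 29)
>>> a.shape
(3, 5)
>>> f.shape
(29, 5, 3)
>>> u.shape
(5, 5)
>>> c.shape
(3, 3)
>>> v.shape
(3, 5, 5)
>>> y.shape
(3, 3)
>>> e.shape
(29, 3, 5, 3)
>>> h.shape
(5, 5)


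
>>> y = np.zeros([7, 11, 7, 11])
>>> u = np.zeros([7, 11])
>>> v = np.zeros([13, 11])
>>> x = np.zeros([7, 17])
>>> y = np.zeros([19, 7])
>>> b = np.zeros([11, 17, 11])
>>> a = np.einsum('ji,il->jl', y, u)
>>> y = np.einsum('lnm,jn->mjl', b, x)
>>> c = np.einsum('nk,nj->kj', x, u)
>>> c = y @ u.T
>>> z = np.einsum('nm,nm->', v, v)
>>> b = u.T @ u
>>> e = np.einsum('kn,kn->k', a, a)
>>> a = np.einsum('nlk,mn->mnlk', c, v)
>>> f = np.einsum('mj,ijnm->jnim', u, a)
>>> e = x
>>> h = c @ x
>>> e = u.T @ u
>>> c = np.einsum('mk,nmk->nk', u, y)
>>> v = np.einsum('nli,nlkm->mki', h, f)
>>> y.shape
(11, 7, 11)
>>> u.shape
(7, 11)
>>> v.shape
(7, 13, 17)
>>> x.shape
(7, 17)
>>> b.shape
(11, 11)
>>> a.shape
(13, 11, 7, 7)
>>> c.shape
(11, 11)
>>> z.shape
()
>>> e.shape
(11, 11)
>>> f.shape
(11, 7, 13, 7)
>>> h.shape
(11, 7, 17)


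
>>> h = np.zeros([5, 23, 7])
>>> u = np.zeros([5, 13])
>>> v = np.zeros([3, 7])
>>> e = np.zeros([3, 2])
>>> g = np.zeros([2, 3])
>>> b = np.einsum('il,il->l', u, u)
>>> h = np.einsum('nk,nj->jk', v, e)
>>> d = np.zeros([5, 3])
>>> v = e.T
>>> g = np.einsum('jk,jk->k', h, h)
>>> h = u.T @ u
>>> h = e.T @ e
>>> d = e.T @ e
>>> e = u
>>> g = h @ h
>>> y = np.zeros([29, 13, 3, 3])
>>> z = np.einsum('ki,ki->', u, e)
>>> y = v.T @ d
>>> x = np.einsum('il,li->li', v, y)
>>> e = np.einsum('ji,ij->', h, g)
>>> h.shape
(2, 2)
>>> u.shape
(5, 13)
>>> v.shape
(2, 3)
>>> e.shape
()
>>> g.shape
(2, 2)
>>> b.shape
(13,)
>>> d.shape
(2, 2)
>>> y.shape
(3, 2)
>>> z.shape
()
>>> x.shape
(3, 2)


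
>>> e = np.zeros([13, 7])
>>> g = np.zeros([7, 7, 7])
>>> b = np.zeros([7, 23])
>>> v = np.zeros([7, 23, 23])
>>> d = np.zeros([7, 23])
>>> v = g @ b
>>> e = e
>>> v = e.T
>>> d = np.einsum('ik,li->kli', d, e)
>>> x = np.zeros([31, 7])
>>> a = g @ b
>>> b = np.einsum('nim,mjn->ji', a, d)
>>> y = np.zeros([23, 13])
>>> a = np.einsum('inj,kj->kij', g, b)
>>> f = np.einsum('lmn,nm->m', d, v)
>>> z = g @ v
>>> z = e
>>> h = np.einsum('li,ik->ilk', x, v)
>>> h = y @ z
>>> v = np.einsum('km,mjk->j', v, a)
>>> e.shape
(13, 7)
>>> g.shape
(7, 7, 7)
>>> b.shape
(13, 7)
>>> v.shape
(7,)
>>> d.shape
(23, 13, 7)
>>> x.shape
(31, 7)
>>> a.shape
(13, 7, 7)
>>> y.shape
(23, 13)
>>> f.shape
(13,)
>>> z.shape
(13, 7)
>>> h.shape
(23, 7)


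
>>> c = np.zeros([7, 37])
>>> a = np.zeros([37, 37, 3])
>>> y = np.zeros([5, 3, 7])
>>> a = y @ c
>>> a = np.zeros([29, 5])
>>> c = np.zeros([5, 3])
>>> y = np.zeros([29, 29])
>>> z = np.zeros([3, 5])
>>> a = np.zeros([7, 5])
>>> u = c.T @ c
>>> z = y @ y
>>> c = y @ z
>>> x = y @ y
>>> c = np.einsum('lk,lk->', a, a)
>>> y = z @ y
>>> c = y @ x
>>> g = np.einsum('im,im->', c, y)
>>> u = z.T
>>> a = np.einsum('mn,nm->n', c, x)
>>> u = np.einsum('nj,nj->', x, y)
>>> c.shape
(29, 29)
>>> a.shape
(29,)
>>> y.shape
(29, 29)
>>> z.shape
(29, 29)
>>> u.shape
()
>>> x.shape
(29, 29)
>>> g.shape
()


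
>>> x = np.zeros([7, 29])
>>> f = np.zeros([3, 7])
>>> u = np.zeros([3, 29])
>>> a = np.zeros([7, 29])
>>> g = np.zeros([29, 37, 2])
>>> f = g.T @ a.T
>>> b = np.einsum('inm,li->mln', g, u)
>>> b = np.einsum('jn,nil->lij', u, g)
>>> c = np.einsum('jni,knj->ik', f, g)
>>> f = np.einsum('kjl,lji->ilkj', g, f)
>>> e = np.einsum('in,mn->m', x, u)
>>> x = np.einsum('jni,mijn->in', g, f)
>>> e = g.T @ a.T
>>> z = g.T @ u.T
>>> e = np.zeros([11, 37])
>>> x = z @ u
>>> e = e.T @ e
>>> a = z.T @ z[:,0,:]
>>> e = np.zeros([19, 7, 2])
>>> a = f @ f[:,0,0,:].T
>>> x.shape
(2, 37, 29)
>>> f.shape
(7, 2, 29, 37)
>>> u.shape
(3, 29)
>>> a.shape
(7, 2, 29, 7)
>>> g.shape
(29, 37, 2)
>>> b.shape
(2, 37, 3)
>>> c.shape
(7, 29)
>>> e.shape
(19, 7, 2)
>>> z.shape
(2, 37, 3)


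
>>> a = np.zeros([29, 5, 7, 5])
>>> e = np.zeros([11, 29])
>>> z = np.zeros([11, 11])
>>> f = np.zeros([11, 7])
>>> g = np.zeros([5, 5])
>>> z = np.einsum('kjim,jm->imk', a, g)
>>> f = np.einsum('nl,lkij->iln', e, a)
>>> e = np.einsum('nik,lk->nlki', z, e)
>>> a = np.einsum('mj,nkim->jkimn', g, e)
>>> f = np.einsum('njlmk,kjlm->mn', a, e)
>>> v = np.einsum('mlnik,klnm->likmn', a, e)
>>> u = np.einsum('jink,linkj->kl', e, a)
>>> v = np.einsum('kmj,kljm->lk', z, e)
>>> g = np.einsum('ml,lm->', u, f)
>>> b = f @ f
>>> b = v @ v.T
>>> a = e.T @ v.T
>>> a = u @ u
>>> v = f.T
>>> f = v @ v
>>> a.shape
(5, 5)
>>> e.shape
(7, 11, 29, 5)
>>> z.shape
(7, 5, 29)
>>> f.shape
(5, 5)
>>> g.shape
()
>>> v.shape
(5, 5)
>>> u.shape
(5, 5)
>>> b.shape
(11, 11)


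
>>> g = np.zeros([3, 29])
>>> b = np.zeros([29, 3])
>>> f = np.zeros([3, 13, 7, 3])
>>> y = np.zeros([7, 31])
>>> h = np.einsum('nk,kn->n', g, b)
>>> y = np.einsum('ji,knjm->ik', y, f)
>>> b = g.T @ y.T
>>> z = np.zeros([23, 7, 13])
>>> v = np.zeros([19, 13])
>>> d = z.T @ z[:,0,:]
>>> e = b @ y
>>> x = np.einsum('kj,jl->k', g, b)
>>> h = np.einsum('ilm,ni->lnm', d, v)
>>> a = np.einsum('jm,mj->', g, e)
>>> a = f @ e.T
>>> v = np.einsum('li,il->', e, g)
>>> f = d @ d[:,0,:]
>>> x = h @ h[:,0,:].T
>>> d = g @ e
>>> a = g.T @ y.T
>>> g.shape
(3, 29)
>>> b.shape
(29, 31)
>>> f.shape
(13, 7, 13)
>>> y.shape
(31, 3)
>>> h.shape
(7, 19, 13)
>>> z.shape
(23, 7, 13)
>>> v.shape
()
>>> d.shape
(3, 3)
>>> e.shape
(29, 3)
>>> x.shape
(7, 19, 7)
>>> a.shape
(29, 31)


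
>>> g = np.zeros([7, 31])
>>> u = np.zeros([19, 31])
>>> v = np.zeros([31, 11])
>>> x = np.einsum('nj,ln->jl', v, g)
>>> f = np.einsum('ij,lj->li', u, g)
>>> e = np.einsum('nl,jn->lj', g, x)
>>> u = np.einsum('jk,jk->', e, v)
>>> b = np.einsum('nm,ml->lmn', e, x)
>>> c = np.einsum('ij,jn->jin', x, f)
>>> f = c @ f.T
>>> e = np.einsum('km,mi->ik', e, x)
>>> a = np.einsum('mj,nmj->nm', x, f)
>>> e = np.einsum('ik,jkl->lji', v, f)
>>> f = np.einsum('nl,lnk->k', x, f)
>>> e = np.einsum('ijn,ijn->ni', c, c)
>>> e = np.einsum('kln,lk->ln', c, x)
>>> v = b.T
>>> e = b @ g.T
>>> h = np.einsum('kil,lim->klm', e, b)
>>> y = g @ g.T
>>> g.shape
(7, 31)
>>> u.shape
()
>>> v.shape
(31, 11, 7)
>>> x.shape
(11, 7)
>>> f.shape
(7,)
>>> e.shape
(7, 11, 7)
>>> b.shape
(7, 11, 31)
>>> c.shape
(7, 11, 19)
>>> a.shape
(7, 11)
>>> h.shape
(7, 7, 31)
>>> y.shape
(7, 7)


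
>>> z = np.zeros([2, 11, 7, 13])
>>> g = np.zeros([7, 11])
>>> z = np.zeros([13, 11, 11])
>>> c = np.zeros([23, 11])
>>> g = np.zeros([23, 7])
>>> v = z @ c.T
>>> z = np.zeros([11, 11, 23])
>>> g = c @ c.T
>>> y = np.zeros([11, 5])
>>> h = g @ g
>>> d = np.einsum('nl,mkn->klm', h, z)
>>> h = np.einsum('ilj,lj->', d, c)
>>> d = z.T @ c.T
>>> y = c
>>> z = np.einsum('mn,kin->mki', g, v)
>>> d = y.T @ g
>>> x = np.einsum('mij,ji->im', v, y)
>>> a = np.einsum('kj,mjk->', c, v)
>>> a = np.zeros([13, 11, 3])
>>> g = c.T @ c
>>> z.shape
(23, 13, 11)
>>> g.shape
(11, 11)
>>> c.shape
(23, 11)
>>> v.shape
(13, 11, 23)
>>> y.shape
(23, 11)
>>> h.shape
()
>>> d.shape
(11, 23)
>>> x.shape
(11, 13)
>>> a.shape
(13, 11, 3)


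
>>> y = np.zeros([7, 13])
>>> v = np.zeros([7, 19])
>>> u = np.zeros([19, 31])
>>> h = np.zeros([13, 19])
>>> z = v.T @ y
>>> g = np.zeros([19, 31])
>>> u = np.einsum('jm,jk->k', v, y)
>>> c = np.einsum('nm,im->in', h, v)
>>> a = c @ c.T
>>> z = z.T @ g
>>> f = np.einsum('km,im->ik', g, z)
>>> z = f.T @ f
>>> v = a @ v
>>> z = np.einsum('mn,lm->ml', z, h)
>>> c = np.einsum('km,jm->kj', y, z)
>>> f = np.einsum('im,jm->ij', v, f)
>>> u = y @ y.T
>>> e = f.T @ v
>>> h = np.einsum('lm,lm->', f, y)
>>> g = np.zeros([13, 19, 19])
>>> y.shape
(7, 13)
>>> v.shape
(7, 19)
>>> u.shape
(7, 7)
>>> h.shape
()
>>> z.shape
(19, 13)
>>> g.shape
(13, 19, 19)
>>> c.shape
(7, 19)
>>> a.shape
(7, 7)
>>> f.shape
(7, 13)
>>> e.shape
(13, 19)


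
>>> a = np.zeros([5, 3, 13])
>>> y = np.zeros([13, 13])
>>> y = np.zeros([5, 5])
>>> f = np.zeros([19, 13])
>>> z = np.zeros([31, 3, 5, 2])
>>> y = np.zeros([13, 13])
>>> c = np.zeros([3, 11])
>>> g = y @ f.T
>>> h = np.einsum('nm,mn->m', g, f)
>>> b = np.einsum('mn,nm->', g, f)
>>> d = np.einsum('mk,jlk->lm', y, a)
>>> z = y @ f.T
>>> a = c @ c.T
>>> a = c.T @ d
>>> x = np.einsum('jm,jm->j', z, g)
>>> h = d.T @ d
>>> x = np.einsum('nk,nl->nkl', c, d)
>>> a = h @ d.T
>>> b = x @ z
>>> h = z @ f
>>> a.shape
(13, 3)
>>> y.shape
(13, 13)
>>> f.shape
(19, 13)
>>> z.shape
(13, 19)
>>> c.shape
(3, 11)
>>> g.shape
(13, 19)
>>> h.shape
(13, 13)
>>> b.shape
(3, 11, 19)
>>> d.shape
(3, 13)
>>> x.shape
(3, 11, 13)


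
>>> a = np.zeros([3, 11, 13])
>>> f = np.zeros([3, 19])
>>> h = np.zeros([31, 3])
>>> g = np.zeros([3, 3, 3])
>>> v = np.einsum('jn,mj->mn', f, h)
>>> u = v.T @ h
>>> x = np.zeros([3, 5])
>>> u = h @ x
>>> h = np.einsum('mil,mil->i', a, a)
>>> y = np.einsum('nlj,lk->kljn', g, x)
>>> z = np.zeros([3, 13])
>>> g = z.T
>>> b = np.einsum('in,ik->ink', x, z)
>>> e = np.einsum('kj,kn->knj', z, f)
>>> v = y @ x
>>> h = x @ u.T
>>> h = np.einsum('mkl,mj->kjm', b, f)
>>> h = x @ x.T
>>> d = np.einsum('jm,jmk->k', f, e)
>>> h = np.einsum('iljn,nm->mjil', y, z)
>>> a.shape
(3, 11, 13)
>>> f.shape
(3, 19)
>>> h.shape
(13, 3, 5, 3)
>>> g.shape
(13, 3)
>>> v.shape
(5, 3, 3, 5)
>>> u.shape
(31, 5)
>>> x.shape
(3, 5)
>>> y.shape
(5, 3, 3, 3)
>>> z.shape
(3, 13)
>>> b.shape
(3, 5, 13)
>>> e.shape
(3, 19, 13)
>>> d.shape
(13,)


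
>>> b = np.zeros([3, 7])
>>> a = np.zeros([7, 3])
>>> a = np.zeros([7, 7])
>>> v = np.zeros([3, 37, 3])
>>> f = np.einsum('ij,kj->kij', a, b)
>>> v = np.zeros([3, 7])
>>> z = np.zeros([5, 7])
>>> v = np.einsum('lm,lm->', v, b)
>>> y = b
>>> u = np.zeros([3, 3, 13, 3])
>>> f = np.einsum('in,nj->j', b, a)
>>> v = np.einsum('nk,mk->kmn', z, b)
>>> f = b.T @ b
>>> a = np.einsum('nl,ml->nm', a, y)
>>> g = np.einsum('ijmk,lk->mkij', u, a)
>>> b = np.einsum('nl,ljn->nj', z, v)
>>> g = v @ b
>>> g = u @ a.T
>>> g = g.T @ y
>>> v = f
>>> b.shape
(5, 3)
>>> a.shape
(7, 3)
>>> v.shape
(7, 7)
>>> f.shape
(7, 7)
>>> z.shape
(5, 7)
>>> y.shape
(3, 7)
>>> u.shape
(3, 3, 13, 3)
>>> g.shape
(7, 13, 3, 7)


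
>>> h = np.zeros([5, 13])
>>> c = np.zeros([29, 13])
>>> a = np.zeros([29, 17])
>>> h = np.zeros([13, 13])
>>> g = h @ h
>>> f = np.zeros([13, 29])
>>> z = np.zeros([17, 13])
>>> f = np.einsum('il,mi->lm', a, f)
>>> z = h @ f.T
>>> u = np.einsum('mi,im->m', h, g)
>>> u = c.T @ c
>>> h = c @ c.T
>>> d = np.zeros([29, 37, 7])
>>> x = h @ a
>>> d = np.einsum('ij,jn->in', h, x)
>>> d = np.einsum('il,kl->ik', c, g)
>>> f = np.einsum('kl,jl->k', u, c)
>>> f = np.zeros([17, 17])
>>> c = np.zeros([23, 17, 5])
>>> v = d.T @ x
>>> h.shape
(29, 29)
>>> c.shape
(23, 17, 5)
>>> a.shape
(29, 17)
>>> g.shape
(13, 13)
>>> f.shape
(17, 17)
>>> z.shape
(13, 17)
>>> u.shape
(13, 13)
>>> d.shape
(29, 13)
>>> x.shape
(29, 17)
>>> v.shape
(13, 17)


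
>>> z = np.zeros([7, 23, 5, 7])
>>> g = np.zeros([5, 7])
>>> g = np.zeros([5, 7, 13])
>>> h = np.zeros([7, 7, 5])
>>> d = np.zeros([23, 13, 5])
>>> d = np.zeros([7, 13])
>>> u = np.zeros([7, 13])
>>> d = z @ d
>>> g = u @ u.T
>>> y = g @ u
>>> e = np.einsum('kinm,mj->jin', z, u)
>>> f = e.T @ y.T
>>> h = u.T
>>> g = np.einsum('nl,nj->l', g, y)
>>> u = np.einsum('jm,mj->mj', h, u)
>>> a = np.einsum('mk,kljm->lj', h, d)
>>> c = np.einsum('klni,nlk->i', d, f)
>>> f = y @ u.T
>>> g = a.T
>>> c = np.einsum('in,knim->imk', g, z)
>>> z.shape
(7, 23, 5, 7)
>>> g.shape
(5, 23)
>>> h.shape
(13, 7)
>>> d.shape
(7, 23, 5, 13)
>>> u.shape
(7, 13)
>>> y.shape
(7, 13)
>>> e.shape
(13, 23, 5)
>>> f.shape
(7, 7)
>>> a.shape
(23, 5)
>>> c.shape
(5, 7, 7)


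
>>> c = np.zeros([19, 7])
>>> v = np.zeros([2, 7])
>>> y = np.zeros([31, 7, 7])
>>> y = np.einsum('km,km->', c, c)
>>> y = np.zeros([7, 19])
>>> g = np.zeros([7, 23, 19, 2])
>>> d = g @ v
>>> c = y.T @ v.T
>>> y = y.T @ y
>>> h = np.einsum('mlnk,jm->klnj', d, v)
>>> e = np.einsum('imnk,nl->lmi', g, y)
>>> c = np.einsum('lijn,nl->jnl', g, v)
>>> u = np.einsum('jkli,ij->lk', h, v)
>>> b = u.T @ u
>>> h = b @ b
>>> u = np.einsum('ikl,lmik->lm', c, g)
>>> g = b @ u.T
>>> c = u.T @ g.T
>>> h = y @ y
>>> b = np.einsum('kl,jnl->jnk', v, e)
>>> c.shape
(23, 23)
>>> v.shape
(2, 7)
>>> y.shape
(19, 19)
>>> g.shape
(23, 7)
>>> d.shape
(7, 23, 19, 7)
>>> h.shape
(19, 19)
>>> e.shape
(19, 23, 7)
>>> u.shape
(7, 23)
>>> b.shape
(19, 23, 2)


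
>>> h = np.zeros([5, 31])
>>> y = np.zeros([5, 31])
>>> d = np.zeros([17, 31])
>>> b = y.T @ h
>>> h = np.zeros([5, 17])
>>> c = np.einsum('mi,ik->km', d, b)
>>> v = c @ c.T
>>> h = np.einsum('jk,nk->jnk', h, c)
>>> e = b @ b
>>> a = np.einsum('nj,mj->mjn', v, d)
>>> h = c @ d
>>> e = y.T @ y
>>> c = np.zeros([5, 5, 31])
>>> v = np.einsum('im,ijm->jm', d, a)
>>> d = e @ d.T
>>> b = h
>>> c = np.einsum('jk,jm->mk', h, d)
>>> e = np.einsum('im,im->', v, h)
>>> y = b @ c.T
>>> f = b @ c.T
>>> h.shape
(31, 31)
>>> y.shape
(31, 17)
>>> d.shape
(31, 17)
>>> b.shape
(31, 31)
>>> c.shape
(17, 31)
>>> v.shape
(31, 31)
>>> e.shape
()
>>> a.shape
(17, 31, 31)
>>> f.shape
(31, 17)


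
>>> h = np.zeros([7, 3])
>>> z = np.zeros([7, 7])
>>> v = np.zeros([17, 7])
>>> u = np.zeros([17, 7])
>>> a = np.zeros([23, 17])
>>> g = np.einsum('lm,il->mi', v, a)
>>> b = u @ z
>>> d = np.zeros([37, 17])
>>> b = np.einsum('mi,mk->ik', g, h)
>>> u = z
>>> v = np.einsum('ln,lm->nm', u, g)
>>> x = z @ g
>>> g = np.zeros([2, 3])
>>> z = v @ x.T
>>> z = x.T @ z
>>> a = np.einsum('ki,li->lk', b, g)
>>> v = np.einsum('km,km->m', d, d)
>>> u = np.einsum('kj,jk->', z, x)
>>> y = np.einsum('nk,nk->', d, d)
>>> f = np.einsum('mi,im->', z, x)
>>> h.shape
(7, 3)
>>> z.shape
(23, 7)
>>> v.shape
(17,)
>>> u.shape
()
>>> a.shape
(2, 23)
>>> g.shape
(2, 3)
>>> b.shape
(23, 3)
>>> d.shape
(37, 17)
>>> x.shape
(7, 23)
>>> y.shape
()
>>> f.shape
()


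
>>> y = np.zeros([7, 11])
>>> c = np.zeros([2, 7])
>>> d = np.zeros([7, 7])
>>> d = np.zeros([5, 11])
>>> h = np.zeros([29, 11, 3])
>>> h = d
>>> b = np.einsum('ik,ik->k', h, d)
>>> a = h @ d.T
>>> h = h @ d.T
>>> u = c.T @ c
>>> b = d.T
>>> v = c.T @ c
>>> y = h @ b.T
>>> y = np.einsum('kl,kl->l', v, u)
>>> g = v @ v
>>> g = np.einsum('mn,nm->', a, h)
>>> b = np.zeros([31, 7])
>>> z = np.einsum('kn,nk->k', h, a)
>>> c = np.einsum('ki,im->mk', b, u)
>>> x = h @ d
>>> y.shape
(7,)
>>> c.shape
(7, 31)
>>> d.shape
(5, 11)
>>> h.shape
(5, 5)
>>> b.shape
(31, 7)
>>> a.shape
(5, 5)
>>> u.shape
(7, 7)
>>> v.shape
(7, 7)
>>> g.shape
()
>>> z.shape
(5,)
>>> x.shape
(5, 11)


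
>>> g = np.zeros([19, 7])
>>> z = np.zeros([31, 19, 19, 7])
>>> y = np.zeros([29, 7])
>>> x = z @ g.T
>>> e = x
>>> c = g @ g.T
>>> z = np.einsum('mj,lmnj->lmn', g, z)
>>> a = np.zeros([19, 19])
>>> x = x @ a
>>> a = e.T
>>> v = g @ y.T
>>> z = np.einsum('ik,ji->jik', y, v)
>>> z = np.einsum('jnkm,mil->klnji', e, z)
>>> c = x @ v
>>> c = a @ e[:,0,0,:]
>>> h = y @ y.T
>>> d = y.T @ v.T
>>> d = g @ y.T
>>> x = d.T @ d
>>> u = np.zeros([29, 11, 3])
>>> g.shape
(19, 7)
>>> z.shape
(19, 7, 19, 31, 29)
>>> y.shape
(29, 7)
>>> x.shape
(29, 29)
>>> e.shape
(31, 19, 19, 19)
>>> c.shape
(19, 19, 19, 19)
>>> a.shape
(19, 19, 19, 31)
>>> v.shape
(19, 29)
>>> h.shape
(29, 29)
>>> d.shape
(19, 29)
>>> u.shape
(29, 11, 3)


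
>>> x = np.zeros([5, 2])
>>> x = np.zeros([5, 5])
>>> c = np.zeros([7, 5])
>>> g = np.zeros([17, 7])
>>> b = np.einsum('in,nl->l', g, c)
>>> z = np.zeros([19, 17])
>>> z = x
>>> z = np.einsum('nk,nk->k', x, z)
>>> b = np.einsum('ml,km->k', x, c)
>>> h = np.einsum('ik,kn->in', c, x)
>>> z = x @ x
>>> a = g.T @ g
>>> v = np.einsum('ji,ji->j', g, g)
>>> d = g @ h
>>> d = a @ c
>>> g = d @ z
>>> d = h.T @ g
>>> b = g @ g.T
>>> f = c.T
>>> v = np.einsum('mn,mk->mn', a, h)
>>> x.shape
(5, 5)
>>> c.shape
(7, 5)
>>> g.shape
(7, 5)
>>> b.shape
(7, 7)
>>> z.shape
(5, 5)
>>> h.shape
(7, 5)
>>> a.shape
(7, 7)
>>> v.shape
(7, 7)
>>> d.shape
(5, 5)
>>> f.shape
(5, 7)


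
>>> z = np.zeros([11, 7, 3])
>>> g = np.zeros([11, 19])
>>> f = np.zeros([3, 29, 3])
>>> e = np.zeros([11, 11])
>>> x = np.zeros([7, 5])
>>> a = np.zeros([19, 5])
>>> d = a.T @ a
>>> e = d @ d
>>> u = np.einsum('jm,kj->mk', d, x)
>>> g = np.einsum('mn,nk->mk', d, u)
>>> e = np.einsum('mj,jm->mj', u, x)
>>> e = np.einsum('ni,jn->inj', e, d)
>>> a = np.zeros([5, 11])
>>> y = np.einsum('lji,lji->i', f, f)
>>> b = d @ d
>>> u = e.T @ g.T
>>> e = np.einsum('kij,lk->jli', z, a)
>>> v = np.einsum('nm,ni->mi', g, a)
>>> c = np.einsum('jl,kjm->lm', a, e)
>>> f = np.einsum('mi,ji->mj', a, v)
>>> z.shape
(11, 7, 3)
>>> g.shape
(5, 7)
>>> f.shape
(5, 7)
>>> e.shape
(3, 5, 7)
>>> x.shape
(7, 5)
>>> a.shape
(5, 11)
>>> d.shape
(5, 5)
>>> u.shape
(5, 5, 5)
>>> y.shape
(3,)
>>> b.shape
(5, 5)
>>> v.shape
(7, 11)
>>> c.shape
(11, 7)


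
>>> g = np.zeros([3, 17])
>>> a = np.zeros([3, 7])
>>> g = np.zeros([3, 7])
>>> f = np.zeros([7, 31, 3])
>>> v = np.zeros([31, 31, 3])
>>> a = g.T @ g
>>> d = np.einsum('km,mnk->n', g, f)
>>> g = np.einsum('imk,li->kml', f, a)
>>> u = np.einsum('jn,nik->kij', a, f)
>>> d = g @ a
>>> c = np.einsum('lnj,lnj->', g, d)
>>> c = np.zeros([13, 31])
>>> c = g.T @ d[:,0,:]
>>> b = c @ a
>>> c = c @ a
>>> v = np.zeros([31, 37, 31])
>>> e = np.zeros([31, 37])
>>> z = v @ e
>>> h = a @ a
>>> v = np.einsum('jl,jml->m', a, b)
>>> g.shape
(3, 31, 7)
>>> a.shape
(7, 7)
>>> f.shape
(7, 31, 3)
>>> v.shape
(31,)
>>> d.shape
(3, 31, 7)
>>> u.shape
(3, 31, 7)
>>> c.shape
(7, 31, 7)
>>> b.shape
(7, 31, 7)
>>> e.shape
(31, 37)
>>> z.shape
(31, 37, 37)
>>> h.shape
(7, 7)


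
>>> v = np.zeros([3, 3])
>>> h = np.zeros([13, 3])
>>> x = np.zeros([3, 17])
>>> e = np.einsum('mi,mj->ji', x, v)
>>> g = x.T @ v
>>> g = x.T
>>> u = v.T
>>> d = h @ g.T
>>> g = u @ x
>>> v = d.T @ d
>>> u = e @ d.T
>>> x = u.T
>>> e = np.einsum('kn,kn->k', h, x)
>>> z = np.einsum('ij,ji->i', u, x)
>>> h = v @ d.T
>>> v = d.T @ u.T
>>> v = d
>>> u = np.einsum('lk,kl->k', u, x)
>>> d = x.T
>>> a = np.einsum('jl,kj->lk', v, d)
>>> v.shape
(13, 17)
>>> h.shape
(17, 13)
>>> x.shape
(13, 3)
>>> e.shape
(13,)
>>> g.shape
(3, 17)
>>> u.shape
(13,)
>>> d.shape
(3, 13)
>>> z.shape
(3,)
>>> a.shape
(17, 3)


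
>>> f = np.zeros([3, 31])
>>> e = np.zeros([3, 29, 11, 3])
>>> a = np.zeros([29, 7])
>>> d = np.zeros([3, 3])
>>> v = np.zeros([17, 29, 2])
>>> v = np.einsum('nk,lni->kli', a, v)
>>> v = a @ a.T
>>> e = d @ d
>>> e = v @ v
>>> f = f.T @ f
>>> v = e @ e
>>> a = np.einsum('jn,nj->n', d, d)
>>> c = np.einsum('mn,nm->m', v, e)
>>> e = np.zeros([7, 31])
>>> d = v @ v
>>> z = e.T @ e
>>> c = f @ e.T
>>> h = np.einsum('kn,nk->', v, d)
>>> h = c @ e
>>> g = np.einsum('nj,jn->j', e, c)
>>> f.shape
(31, 31)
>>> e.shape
(7, 31)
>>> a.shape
(3,)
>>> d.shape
(29, 29)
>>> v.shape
(29, 29)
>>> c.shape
(31, 7)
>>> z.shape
(31, 31)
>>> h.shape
(31, 31)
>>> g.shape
(31,)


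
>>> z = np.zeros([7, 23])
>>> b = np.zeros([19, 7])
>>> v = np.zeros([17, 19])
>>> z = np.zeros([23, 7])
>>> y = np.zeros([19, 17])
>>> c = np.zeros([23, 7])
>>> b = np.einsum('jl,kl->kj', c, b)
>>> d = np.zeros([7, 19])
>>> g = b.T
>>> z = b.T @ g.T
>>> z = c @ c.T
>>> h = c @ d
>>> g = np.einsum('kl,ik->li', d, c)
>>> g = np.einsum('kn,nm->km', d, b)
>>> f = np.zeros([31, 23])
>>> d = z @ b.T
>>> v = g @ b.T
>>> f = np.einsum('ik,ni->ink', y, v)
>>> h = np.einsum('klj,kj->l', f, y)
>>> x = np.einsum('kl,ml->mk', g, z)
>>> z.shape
(23, 23)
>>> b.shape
(19, 23)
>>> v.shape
(7, 19)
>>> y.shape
(19, 17)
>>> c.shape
(23, 7)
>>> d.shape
(23, 19)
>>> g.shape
(7, 23)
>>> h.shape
(7,)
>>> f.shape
(19, 7, 17)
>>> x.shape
(23, 7)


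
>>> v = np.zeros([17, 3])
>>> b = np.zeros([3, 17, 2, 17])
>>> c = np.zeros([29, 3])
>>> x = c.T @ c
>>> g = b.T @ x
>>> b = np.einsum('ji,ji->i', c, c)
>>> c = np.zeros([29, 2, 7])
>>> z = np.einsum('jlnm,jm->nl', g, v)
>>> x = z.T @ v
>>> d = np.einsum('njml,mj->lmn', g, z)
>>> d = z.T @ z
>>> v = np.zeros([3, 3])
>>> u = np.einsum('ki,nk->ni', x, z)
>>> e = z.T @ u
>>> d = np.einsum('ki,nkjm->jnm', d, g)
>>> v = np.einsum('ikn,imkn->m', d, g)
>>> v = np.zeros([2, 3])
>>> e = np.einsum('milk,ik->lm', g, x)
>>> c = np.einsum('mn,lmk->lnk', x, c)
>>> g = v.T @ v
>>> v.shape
(2, 3)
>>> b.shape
(3,)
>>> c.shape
(29, 3, 7)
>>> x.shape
(2, 3)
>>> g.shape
(3, 3)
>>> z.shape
(17, 2)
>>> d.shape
(17, 17, 3)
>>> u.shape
(17, 3)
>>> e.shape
(17, 17)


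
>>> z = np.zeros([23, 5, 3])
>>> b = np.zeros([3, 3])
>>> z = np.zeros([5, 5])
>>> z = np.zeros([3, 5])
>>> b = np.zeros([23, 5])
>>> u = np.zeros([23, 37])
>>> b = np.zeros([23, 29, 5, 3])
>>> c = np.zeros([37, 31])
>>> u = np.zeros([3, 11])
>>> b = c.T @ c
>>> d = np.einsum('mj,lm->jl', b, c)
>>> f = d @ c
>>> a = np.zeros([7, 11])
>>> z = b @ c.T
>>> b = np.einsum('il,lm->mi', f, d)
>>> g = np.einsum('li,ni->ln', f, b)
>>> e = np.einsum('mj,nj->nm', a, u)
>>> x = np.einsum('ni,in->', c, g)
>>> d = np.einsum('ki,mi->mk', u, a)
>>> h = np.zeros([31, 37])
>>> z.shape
(31, 37)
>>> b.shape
(37, 31)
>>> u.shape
(3, 11)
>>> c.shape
(37, 31)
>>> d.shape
(7, 3)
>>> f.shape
(31, 31)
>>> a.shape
(7, 11)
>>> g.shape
(31, 37)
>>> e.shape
(3, 7)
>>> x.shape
()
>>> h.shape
(31, 37)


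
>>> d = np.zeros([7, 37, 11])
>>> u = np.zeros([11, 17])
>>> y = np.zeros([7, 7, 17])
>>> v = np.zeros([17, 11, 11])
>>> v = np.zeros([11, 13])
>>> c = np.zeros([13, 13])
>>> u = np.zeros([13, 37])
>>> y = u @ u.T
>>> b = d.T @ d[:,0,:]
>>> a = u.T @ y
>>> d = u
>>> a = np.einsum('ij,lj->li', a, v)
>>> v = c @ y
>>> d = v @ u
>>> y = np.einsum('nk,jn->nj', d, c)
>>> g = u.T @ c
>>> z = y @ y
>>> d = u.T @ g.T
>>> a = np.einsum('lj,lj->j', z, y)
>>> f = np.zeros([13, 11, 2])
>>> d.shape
(37, 37)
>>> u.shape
(13, 37)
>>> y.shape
(13, 13)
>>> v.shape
(13, 13)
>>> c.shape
(13, 13)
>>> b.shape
(11, 37, 11)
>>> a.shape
(13,)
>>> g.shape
(37, 13)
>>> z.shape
(13, 13)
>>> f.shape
(13, 11, 2)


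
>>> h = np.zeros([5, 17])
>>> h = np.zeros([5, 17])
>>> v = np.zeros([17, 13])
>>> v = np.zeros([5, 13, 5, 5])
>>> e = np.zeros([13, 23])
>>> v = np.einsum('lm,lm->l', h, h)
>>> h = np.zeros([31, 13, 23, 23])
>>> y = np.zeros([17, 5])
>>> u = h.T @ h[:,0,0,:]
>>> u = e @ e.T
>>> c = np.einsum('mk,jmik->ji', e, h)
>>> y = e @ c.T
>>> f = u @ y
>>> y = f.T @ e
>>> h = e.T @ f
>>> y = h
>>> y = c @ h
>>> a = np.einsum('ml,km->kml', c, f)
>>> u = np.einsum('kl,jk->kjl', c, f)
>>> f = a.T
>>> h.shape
(23, 31)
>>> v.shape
(5,)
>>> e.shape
(13, 23)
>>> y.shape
(31, 31)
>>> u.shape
(31, 13, 23)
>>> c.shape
(31, 23)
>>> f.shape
(23, 31, 13)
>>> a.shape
(13, 31, 23)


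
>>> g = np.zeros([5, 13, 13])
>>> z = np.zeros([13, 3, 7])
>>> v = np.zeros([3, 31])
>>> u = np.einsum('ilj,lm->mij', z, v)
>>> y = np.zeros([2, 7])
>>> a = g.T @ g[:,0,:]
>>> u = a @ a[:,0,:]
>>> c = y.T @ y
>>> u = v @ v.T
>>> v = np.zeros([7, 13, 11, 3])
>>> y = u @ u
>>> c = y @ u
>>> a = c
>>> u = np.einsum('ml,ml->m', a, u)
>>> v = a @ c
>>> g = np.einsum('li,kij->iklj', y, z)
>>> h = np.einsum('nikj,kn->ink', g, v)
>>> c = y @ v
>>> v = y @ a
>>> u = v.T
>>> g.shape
(3, 13, 3, 7)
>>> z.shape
(13, 3, 7)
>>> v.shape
(3, 3)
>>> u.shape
(3, 3)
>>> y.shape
(3, 3)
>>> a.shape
(3, 3)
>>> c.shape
(3, 3)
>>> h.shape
(13, 3, 3)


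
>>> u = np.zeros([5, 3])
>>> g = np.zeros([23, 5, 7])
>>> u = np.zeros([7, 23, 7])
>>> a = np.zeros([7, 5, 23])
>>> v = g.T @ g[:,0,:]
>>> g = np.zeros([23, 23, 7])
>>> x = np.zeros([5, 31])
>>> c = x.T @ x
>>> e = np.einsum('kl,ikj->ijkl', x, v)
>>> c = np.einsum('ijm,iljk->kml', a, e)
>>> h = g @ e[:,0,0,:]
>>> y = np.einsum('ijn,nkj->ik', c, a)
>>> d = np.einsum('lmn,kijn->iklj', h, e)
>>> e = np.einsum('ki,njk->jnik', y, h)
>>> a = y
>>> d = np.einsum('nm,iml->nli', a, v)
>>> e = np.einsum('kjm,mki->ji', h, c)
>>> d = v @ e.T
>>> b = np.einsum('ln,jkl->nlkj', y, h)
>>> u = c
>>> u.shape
(31, 23, 7)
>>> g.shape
(23, 23, 7)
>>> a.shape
(31, 5)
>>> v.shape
(7, 5, 7)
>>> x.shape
(5, 31)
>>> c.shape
(31, 23, 7)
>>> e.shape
(23, 7)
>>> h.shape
(23, 23, 31)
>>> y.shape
(31, 5)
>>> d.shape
(7, 5, 23)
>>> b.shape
(5, 31, 23, 23)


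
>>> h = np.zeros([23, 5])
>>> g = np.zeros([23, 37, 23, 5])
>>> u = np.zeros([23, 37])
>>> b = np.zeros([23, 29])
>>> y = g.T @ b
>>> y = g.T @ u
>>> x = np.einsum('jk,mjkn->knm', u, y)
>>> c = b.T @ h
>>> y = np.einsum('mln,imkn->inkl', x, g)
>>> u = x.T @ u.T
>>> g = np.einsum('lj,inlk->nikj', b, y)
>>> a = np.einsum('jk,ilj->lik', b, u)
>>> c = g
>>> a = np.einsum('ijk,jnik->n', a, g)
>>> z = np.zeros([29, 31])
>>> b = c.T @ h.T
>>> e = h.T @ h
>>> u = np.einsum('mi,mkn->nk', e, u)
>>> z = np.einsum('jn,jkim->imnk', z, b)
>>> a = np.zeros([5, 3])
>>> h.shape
(23, 5)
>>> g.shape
(5, 23, 37, 29)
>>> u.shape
(23, 37)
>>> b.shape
(29, 37, 23, 23)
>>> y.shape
(23, 5, 23, 37)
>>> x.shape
(37, 37, 5)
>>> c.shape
(5, 23, 37, 29)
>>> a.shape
(5, 3)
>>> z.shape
(23, 23, 31, 37)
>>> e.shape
(5, 5)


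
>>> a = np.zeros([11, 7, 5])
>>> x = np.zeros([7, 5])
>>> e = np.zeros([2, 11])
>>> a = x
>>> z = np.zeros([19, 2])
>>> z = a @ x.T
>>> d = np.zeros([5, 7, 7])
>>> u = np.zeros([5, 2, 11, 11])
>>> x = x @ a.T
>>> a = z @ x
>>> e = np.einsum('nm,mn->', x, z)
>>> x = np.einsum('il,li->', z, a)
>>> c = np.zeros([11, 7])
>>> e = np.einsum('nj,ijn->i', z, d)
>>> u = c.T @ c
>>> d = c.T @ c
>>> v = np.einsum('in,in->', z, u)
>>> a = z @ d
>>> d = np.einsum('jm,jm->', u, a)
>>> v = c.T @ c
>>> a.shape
(7, 7)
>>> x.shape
()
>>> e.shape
(5,)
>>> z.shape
(7, 7)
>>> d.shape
()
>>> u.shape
(7, 7)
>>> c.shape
(11, 7)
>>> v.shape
(7, 7)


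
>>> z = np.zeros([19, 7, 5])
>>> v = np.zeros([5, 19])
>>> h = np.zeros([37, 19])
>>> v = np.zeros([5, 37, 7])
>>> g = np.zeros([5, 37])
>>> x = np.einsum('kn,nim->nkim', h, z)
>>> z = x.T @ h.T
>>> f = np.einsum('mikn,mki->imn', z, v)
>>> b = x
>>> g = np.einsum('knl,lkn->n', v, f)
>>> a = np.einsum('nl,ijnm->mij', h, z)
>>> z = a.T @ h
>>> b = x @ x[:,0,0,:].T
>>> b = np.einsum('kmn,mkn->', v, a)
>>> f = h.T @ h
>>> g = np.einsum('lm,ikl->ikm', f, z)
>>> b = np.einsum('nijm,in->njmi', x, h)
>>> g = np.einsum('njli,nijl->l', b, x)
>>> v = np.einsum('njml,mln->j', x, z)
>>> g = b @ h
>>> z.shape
(7, 5, 19)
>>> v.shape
(37,)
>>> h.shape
(37, 19)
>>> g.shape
(19, 7, 5, 19)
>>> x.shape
(19, 37, 7, 5)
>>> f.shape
(19, 19)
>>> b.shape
(19, 7, 5, 37)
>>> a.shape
(37, 5, 7)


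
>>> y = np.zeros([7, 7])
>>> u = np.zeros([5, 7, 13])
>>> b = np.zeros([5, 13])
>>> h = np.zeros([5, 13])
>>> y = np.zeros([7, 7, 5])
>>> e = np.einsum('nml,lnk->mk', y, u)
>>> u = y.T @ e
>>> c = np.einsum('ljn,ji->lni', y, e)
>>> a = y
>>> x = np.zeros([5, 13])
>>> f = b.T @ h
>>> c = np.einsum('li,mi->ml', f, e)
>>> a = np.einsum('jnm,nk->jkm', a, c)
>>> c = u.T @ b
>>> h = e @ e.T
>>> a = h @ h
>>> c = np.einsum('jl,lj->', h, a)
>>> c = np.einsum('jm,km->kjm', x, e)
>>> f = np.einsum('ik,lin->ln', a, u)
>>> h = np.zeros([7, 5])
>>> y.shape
(7, 7, 5)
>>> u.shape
(5, 7, 13)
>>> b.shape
(5, 13)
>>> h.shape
(7, 5)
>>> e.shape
(7, 13)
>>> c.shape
(7, 5, 13)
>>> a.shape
(7, 7)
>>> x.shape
(5, 13)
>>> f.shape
(5, 13)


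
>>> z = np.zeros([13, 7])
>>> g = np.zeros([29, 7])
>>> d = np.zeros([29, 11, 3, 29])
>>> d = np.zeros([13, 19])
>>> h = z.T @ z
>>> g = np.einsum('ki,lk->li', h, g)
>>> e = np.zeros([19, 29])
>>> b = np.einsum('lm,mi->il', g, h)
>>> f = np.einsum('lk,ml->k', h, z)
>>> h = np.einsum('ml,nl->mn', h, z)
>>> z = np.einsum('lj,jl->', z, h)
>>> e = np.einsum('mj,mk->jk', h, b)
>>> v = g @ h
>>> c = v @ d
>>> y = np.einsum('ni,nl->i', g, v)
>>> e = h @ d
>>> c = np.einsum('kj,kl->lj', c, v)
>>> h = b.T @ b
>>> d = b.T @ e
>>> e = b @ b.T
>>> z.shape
()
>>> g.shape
(29, 7)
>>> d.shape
(29, 19)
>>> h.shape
(29, 29)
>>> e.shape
(7, 7)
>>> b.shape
(7, 29)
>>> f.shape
(7,)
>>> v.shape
(29, 13)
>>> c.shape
(13, 19)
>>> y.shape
(7,)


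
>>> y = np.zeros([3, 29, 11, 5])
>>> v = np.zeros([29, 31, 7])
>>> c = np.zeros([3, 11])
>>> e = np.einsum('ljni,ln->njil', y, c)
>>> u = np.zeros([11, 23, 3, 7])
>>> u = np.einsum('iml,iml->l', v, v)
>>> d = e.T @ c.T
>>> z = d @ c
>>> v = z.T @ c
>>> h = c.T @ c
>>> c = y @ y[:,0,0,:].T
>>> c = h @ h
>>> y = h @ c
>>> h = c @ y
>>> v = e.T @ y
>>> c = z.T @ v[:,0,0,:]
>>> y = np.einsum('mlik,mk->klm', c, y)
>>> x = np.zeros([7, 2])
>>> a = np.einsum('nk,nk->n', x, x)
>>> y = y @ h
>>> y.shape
(11, 29, 11)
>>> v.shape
(3, 5, 29, 11)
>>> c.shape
(11, 29, 5, 11)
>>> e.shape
(11, 29, 5, 3)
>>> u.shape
(7,)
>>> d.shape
(3, 5, 29, 3)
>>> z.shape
(3, 5, 29, 11)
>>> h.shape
(11, 11)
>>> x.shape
(7, 2)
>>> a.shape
(7,)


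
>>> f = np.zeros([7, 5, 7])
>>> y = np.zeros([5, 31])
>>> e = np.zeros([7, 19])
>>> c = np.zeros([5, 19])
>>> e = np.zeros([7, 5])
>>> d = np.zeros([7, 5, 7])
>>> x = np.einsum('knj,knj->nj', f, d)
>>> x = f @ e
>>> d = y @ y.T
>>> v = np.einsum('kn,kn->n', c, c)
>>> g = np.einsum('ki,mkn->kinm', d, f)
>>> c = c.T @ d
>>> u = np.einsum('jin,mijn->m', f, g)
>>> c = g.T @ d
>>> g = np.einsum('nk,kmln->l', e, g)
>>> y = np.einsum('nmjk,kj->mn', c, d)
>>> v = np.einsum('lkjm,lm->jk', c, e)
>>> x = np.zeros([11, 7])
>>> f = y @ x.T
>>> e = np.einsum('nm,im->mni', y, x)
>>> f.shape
(7, 11)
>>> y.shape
(7, 7)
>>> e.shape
(7, 7, 11)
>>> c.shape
(7, 7, 5, 5)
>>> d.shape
(5, 5)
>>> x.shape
(11, 7)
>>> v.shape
(5, 7)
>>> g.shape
(7,)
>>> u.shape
(5,)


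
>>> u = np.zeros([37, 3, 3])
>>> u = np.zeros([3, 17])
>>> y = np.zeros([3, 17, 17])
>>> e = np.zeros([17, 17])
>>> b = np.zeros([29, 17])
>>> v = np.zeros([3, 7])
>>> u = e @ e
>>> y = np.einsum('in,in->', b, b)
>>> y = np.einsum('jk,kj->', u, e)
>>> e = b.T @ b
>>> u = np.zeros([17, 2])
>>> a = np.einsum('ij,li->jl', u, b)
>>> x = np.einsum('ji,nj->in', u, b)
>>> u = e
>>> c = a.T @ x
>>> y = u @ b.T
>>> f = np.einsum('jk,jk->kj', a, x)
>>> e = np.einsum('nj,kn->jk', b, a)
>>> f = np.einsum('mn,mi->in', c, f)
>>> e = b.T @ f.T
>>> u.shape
(17, 17)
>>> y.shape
(17, 29)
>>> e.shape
(17, 2)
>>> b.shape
(29, 17)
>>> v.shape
(3, 7)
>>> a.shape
(2, 29)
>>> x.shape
(2, 29)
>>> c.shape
(29, 29)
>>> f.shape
(2, 29)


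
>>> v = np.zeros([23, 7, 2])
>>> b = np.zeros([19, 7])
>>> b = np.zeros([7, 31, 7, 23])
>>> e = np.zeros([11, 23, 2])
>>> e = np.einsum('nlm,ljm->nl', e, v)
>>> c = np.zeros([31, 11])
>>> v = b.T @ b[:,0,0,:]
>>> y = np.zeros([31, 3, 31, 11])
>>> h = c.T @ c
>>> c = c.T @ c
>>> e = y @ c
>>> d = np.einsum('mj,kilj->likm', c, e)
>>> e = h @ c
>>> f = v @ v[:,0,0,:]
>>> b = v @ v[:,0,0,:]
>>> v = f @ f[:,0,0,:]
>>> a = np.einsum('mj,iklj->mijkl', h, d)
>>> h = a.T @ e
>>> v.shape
(23, 7, 31, 23)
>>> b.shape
(23, 7, 31, 23)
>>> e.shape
(11, 11)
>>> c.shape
(11, 11)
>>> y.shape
(31, 3, 31, 11)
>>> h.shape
(31, 3, 11, 31, 11)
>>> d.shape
(31, 3, 31, 11)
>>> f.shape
(23, 7, 31, 23)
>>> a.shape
(11, 31, 11, 3, 31)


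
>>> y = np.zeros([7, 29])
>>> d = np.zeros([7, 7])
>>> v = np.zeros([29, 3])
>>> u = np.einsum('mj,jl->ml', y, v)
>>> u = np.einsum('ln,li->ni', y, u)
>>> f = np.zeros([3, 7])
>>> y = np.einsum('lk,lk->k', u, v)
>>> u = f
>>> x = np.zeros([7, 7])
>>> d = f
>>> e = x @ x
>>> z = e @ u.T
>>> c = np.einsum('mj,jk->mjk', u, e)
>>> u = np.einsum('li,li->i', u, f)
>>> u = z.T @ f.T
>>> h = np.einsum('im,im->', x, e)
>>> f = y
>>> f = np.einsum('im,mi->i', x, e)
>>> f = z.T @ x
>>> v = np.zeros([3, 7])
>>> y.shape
(3,)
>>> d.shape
(3, 7)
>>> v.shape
(3, 7)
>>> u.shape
(3, 3)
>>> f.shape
(3, 7)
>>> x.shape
(7, 7)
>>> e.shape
(7, 7)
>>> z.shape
(7, 3)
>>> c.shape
(3, 7, 7)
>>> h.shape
()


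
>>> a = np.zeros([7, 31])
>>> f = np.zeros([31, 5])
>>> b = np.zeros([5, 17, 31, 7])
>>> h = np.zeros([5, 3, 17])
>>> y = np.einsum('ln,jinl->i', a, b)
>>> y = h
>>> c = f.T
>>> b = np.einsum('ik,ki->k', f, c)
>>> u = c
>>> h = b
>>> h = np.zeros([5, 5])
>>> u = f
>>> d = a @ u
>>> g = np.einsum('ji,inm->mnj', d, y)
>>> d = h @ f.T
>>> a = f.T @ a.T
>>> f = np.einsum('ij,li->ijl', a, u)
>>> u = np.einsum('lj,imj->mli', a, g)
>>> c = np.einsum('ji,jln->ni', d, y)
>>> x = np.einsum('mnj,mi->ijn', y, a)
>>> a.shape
(5, 7)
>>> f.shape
(5, 7, 31)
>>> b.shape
(5,)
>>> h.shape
(5, 5)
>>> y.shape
(5, 3, 17)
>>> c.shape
(17, 31)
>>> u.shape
(3, 5, 17)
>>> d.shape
(5, 31)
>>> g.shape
(17, 3, 7)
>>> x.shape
(7, 17, 3)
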